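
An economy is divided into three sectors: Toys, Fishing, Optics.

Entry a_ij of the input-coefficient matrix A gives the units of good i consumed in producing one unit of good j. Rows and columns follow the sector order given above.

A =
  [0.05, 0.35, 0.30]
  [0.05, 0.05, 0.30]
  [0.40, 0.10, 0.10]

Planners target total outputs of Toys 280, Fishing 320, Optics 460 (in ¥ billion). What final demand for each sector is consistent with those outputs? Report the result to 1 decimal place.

d_1 = 16.0, d_2 = 152.0, d_3 = 270.0

I − A =
  [   0.95    -0.35    -0.30]
  [  -0.05     0.95    -0.30]
  [  -0.40    -0.10     0.90]
d = (I − A) x:
  d_1 = (+0.95)·280 + (-0.35)·320 + (-0.30)·460 = 16.0
  d_2 = (-0.05)·280 + (+0.95)·320 + (-0.30)·460 = 152.0
  d_3 = (-0.40)·280 + (-0.10)·320 + (+0.90)·460 = 270.0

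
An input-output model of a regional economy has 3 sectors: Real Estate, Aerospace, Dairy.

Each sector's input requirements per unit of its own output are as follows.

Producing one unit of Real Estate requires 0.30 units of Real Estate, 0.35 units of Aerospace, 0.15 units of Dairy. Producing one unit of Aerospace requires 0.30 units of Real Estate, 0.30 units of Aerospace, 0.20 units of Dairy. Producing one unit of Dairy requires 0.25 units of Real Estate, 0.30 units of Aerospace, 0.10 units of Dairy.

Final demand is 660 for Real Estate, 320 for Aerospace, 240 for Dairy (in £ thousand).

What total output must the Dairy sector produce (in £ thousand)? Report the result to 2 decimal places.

x_3 = 1080.28

I − A =
  [   0.70    -0.30    -0.25]
  [  -0.35     0.70    -0.30]
  [  -0.15    -0.20     0.90]
Cofactors of I−A, C_ij = (−1)^(i+j)·(minor ij) (rows/columns in the sector order above):
  C_11 = (0.70)(0.90) − (-0.30)(-0.20) = 0.5700
  C_12 = −[(-0.35)(0.90) − (-0.30)(-0.15)] = 0.3600
  C_13 = (-0.35)(-0.20) − (0.70)(-0.15) = 0.1750
  C_21 = −[(-0.30)(0.90) − (-0.25)(-0.20)] = 0.3200
  C_22 = (0.70)(0.90) − (-0.25)(-0.15) = 0.5925
  C_23 = −[(0.70)(-0.20) − (-0.30)(-0.15)] = 0.1850
  C_31 = (-0.30)(-0.30) − (-0.25)(0.70) = 0.2650
  C_32 = −[(0.70)(-0.30) − (-0.25)(-0.35)] = 0.2975
  C_33 = (0.70)(0.70) − (-0.30)(-0.35) = 0.3850
det(I−A) = Σ_j (I−A)_1j·C_1j = (0.70)(0.5700) + (-0.30)(0.3600) + (-0.25)(0.1750) = 0.24725
adj(I−A) = Cᵀ =
  [ 0.5700   0.3200   0.2650]
  [ 0.3600   0.5925   0.2975]
  [ 0.1750   0.1850   0.3850]
(I − A)⁻¹ = adj(I−A) / det(I−A) ≈
  [   2.3054     1.2942     1.0718]
  [   1.4560     2.3964     1.2032]
  [   0.7078     0.7482     1.5571]
x = (I − A)⁻¹ d = adj(I−A)·d / det(I−A), with det(I−A) = 0.24725:
  x_1 = (0.5700·660 + 0.3200·320 + 0.2650·240) / 0.24725 = 542.20 / 0.24725 ≈ 2192.92
  x_2 = (0.3600·660 + 0.5925·320 + 0.2975·240) / 0.24725 = 498.60 / 0.24725 ≈ 2016.58
  x_3 = (0.1750·660 + 0.1850·320 + 0.3850·240) / 0.24725 = 267.10 / 0.24725 ≈ 1080.28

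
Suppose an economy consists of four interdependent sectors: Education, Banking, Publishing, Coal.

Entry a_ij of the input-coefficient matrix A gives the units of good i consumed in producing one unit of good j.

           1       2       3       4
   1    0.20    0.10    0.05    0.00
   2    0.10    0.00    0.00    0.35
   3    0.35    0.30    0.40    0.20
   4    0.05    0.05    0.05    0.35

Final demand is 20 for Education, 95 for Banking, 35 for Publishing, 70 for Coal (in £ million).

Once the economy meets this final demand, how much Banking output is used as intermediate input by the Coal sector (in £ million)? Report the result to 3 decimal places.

z_24 = 48.996

I − A =
  [   0.80    -0.10    -0.05     0.00]
  [  -0.10     1.00     0.00    -0.35]
  [  -0.35    -0.30     0.60    -0.20]
  [  -0.05    -0.05    -0.05     0.65]
Compute the cofactors C_ij = (−1)^(i+j)·(3×3 minor ij) of I−A; the adjugate is their transpose:
adj(I−A) = Cᵀ =
  [ 0.364250   0.048250   0.033375   0.036250]
  [ 0.054625   0.292125   0.018125   0.162875]
  [ 0.257125   0.187750   0.497750   0.254250]
  [ 0.052000   0.040625   0.042250   0.455000]
det(I−A) = Σ_j (I−A)_1j·C_1j = (0.80)(0.364250) + (-0.10)(0.054625) + (-0.05)(0.257125) + (0.00)(0.052000) = 0.27308125
(I − A)⁻¹ = adj(I−A) / det(I−A) ≈
  [   1.3339     0.1767     0.1222     0.1327]
  [   0.2000     1.0697     0.0664     0.5964]
  [   0.9416     0.6875     1.8227     0.9310]
  [   0.1904     0.1488     0.1547     1.6662]
First solve x = (I − A)⁻¹ d = adj(I−A)·d / det(I−A); in particular x_4 = (0.052000·20 + 0.040625·95 + 0.042250·35 + 0.455000·70) / 0.27308125 = 38.228125 / 0.27308125 ≈ 139.98810.
Intermediate flow from 2 to 4: z_24 = a_24 · x_4 = 0.35 × 38.228125 / 0.27308125 = 13.37984375 / 0.27308125 ≈ 48.996.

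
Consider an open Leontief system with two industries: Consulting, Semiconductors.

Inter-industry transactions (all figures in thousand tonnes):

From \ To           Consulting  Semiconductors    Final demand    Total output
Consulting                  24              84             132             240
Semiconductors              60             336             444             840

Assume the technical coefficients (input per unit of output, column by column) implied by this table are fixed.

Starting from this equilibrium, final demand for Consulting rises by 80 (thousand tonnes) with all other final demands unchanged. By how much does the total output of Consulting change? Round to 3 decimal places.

Technical coefficients a_ij = z_ij / X_j:
  a_11 = 24/240 = 0.10, a_21 = 60/240 = 0.25
  a_12 = 84/840 = 0.10, a_22 = 336/840 = 0.40
I − A =
  [   0.90    -0.10]
  [  -0.25     0.60]
det(I−A) = (0.90)(0.60) − (-0.10)(-0.25) = 0.5150
adj(I−A) = [[0.60, 0.10], [0.25, 0.90]]
(I − A)⁻¹ = adj(I−A) / det(I−A) ≈
  [   1.1650     0.1942]
  [   0.4854     1.7476]
Δx = (I − A)⁻¹ Δd with Δd having +80 in the Consulting component and 0 elsewhere.
So Δx_1 = L_11 · (+80), where L_11 = adj(I−A)_11 / det(I−A) = 0.60 / 0.5150.
Δx_1 = 0.60 × (+80) / 0.5150 = 48.00 / 0.5150 ≈ 93.204.

Δx_1 = 93.204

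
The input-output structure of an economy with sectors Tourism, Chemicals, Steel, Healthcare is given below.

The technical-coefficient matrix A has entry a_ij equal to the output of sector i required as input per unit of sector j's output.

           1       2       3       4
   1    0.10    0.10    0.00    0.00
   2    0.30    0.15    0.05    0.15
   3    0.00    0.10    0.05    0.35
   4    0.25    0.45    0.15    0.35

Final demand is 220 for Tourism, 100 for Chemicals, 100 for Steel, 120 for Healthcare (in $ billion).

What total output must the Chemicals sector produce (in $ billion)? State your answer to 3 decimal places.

x_2 = 348.935

I − A =
  [   0.90    -0.10     0.00     0.00]
  [  -0.30     0.85    -0.05    -0.15]
  [   0.00    -0.10     0.95    -0.35]
  [  -0.25    -0.45    -0.15     0.65]
Compute the cofactors C_ij = (−1)^(i+j)·(3×3 minor ij) of I−A; the adjugate is their transpose:
adj(I−A) = Cᵀ =
  [ 0.402750   0.056500   0.005500   0.016000]
  [ 0.209500   0.508500   0.049500   0.144000]
  [ 0.144875   0.209000   0.413250   0.270750]
  [ 0.333375   0.422000   0.131750   0.693750]
det(I−A) = Σ_j (I−A)_1j·C_1j = (0.90)(0.402750) + (-0.10)(0.209500) + (0.00)(0.144875) + (0.00)(0.333375) = 0.341525
(I − A)⁻¹ = adj(I−A) / det(I−A) ≈
  [   1.1793     0.1654     0.0161     0.0468]
  [   0.6134     1.4889     0.1449     0.4216]
  [   0.4242     0.6120     1.2100     0.7928]
  [   0.9761     1.2356     0.3858     2.0313]
x = (I − A)⁻¹ d = adj(I−A)·d / det(I−A), with det(I−A) = 0.341525:
  x_1 = (0.402750·220 + 0.056500·100 + 0.005500·100 + 0.016000·120) / 0.341525 = 96.725 / 0.341525 ≈ 283.215
  x_2 = (0.209500·220 + 0.508500·100 + 0.049500·100 + 0.144000·120) / 0.341525 = 119.17 / 0.341525 ≈ 348.935
  x_3 = (0.144875·220 + 0.209000·100 + 0.413250·100 + 0.270750·120) / 0.341525 = 126.5875 / 0.341525 ≈ 370.654
  x_4 = (0.333375·220 + 0.422000·100 + 0.131750·100 + 0.693750·120) / 0.341525 = 211.9675 / 0.341525 ≈ 620.650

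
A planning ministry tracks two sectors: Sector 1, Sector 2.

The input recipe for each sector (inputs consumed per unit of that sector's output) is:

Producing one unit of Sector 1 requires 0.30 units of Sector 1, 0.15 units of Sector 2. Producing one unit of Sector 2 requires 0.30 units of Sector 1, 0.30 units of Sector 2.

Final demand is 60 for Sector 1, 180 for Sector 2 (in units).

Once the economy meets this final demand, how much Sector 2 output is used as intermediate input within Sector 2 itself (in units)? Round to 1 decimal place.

z_22 = 91.0

I − A =
  [   0.70    -0.30]
  [  -0.15     0.70]
det(I−A) = (0.70)(0.70) − (-0.30)(-0.15) = 0.4450
adj(I−A) = [[0.70, 0.30], [0.15, 0.70]]
(I − A)⁻¹ = adj(I−A) / det(I−A) ≈
  [   1.5730     0.6742]
  [   0.3371     1.5730]
First solve x = (I − A)⁻¹ d = adj(I−A)·d / det(I−A); in particular x_2 = (0.15·60 + 0.70·180) / 0.4450 = 135.00 / 0.4450 ≈ 303.371.
Intermediate flow from 2 to 2: z_22 = a_22 · x_2 = 0.30 × 135.00 / 0.4450 = 40.50 / 0.4450 ≈ 91.0.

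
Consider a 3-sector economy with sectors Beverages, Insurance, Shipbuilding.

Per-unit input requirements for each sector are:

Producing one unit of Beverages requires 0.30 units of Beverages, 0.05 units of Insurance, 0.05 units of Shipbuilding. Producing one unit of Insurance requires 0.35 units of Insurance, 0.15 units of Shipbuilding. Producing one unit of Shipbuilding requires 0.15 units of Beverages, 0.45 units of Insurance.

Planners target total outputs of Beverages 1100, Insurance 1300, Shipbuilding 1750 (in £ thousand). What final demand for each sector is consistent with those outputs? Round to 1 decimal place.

I − A =
  [   0.70     0.00    -0.15]
  [  -0.05     0.65    -0.45]
  [  -0.05    -0.15     1.00]
d = (I − A) x:
  d_1 = (+0.70)·1100 + (+0.00)·1300 + (-0.15)·1750 = 507.5
  d_2 = (-0.05)·1100 + (+0.65)·1300 + (-0.45)·1750 = 2.5
  d_3 = (-0.05)·1100 + (-0.15)·1300 + (+1.00)·1750 = 1500.0

d_1 = 507.5, d_2 = 2.5, d_3 = 1500.0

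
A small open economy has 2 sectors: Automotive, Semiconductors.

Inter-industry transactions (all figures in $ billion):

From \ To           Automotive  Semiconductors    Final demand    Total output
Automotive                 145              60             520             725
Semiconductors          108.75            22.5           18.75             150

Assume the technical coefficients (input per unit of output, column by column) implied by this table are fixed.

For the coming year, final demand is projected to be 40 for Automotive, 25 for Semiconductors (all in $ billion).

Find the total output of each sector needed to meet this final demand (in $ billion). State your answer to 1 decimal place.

Technical coefficients a_ij = z_ij / X_j:
  a_AA = 145/725 = 0.20, a_SA = 108.75/725 = 0.15
  a_AS = 60/150 = 0.40, a_SS = 22.5/150 = 0.15
I − A =
  [   0.80    -0.40]
  [  -0.15     0.85]
det(I−A) = (0.80)(0.85) − (-0.40)(-0.15) = 0.6200
adj(I−A) = [[0.85, 0.40], [0.15, 0.80]]
(I − A)⁻¹ = adj(I−A) / det(I−A) ≈
  [   1.3710     0.6452]
  [   0.2419     1.2903]
x = (I − A)⁻¹ d = adj(I−A)·d / det(I−A), with det(I−A) = 0.6200:
  x_A = (0.85·40 + 0.40·25) / 0.6200 = 44.00 / 0.6200 ≈ 71.0
  x_S = (0.15·40 + 0.80·25) / 0.6200 = 26.00 / 0.6200 ≈ 41.9

x_A = 71.0, x_S = 41.9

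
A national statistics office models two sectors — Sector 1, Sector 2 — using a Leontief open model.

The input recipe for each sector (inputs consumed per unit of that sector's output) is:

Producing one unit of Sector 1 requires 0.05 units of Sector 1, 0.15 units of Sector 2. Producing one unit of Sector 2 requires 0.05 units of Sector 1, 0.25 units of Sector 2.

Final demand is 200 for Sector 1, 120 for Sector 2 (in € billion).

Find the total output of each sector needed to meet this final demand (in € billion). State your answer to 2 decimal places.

I − A =
  [   0.95    -0.05]
  [  -0.15     0.75]
det(I−A) = (0.95)(0.75) − (-0.05)(-0.15) = 0.7050
adj(I−A) = [[0.75, 0.05], [0.15, 0.95]]
(I − A)⁻¹ = adj(I−A) / det(I−A) ≈
  [   1.0638     0.0709]
  [   0.2128     1.3475]
x = (I − A)⁻¹ d = adj(I−A)·d / det(I−A), with det(I−A) = 0.7050:
  x_1 = (0.75·200 + 0.05·120) / 0.7050 = 156.00 / 0.7050 ≈ 221.28
  x_2 = (0.15·200 + 0.95·120) / 0.7050 = 144.00 / 0.7050 ≈ 204.26

x_1 = 221.28, x_2 = 204.26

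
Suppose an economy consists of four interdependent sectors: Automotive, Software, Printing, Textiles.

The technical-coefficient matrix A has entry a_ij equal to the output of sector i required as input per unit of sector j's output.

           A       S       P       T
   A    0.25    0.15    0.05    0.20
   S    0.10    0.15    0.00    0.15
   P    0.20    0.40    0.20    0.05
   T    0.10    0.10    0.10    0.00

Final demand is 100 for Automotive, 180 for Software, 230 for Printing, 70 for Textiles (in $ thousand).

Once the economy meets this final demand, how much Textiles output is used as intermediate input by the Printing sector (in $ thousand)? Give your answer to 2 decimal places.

I − A =
  [   0.75    -0.15    -0.05    -0.20]
  [  -0.10     0.85     0.00    -0.15]
  [  -0.20    -0.40     0.80    -0.05]
  [  -0.10    -0.10    -0.10     1.00]
Compute the cofactors C_ij = (−1)^(i+j)·(3×3 minor ij) of I−A; the adjugate is their transpose:
adj(I−A) = Cᵀ =
  [ 0.657750   0.163500   0.061000   0.159125]
  [ 0.094500   0.566000   0.019000   0.104750]
  [ 0.217750   0.330500   0.590000   0.122625]
  [ 0.097000   0.106000   0.067000   0.487500]
det(I−A) = Σ_j (I−A)_1j·C_1j = (0.75)(0.657750) + (-0.15)(0.094500) + (-0.05)(0.217750) + (-0.20)(0.097000) = 0.44885
(I − A)⁻¹ = adj(I−A) / det(I−A) ≈
  [   1.4654     0.3643     0.1359     0.3545]
  [   0.2105     1.2610     0.0423     0.2334]
  [   0.4851     0.7363     1.3145     0.2732]
  [   0.2161     0.2362     0.1493     1.0861]
First solve x = (I − A)⁻¹ d = adj(I−A)·d / det(I−A); in particular x_P = (0.217750·100 + 0.330500·180 + 0.590000·230 + 0.122625·70) / 0.44885 = 225.54875 / 0.44885 ≈ 502.5036.
Intermediate flow from T to P: z_TP = a_TP · x_P = 0.10 × 225.54875 / 0.44885 = 22.554875 / 0.44885 ≈ 50.25.

z_TP = 50.25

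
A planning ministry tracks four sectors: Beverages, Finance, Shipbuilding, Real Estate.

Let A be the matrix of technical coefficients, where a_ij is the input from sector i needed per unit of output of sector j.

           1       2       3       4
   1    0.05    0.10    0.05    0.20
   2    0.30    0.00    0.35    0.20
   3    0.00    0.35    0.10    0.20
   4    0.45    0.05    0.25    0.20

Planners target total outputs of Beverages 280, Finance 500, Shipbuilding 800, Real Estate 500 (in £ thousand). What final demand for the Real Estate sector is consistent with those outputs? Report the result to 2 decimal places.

I − A =
  [   0.95    -0.10    -0.05    -0.20]
  [  -0.30     1.00    -0.35    -0.20]
  [   0.00    -0.35     0.90    -0.20]
  [  -0.45    -0.05    -0.25     0.80]
d = (I − A) x:
  d_1 = (+0.95)·280 + (-0.10)·500 + (-0.05)·800 + (-0.20)·500 = 76.00
  d_2 = (-0.30)·280 + (+1.00)·500 + (-0.35)·800 + (-0.20)·500 = 36.00
  d_3 = (+0.00)·280 + (-0.35)·500 + (+0.90)·800 + (-0.20)·500 = 445.00
  d_4 = (-0.45)·280 + (-0.05)·500 + (-0.25)·800 + (+0.80)·500 = 49.00

d_4 = 49.00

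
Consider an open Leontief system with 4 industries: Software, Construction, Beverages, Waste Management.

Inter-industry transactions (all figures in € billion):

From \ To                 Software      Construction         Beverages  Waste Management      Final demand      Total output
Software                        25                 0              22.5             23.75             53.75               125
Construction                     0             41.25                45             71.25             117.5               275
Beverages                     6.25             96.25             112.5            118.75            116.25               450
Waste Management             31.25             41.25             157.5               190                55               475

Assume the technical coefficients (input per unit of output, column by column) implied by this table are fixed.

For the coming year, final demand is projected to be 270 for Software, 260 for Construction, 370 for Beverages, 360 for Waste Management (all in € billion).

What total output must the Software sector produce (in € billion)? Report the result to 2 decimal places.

x_1 = 558.46

Technical coefficients a_ij = z_ij / X_j:
  a_11 = 25/125 = 0.20, a_21 = 0/125 = 0.00, a_31 = 6.25/125 = 0.05, a_41 = 31.25/125 = 0.25
  a_12 = 0/275 = 0.00, a_22 = 41.25/275 = 0.15, a_32 = 96.25/275 = 0.35, a_42 = 41.25/275 = 0.15
  a_13 = 22.5/450 = 0.05, a_23 = 45/450 = 0.10, a_33 = 112.5/450 = 0.25, a_43 = 157.5/450 = 0.35
  a_14 = 23.75/475 = 0.05, a_24 = 71.25/475 = 0.15, a_34 = 118.75/475 = 0.25, a_44 = 190/475 = 0.40
I − A =
  [   0.80     0.00    -0.05    -0.05]
  [   0.00     0.85    -0.10    -0.15]
  [  -0.05    -0.35     0.75    -0.25]
  [  -0.25    -0.15    -0.35     0.60]
Compute the cofactors C_ij = (−1)^(i+j)·(3×3 minor ij) of I−A; the adjugate is their transpose:
adj(I−A) = Cᵀ =
  [ 0.248125   0.024125   0.040000   0.043375]
  [ 0.040000   0.275125   0.090625   0.109875]
  [ 0.090625   0.194000   0.379375   0.214125]
  [ 0.166250   0.192000   0.260625   0.479875]
det(I−A) = Σ_j (I−A)_1j·C_1j = (0.80)(0.248125) + (0.00)(0.040000) + (-0.05)(0.090625) + (-0.05)(0.166250) = 0.18565625
(I − A)⁻¹ = adj(I−A) / det(I−A) ≈
  [   1.3365     0.1299     0.2155     0.2336]
  [   0.2155     1.4819     0.4881     0.5918]
  [   0.4881     1.0449     2.0434     1.1533]
  [   0.8955     1.0342     1.4038     2.5848]
x = (I − A)⁻¹ d = adj(I−A)·d / det(I−A), with det(I−A) = 0.18565625:
  x_1 = (0.248125·270 + 0.024125·260 + 0.040000·370 + 0.043375·360) / 0.18565625 = 103.68125 / 0.18565625 ≈ 558.46
  x_2 = (0.040000·270 + 0.275125·260 + 0.090625·370 + 0.109875·360) / 0.18565625 = 155.41875 / 0.18565625 ≈ 837.13
  x_3 = (0.090625·270 + 0.194000·260 + 0.379375·370 + 0.214125·360) / 0.18565625 = 292.3625 / 0.18565625 ≈ 1574.75
  x_4 = (0.166250·270 + 0.192000·260 + 0.260625·370 + 0.479875·360) / 0.18565625 = 363.99375 / 0.18565625 ≈ 1960.58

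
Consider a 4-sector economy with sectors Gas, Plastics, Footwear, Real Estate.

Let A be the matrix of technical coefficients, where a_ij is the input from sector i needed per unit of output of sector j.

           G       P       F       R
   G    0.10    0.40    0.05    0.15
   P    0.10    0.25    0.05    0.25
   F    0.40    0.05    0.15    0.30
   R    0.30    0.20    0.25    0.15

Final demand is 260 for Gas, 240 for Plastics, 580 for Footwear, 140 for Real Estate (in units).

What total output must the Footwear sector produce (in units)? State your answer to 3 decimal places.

I − A =
  [   0.90    -0.40    -0.05    -0.15]
  [  -0.10     0.75    -0.05    -0.25]
  [  -0.40    -0.05     0.85    -0.30]
  [  -0.30    -0.20    -0.25     0.85]
Compute the cofactors C_ij = (−1)^(i+j)·(3×3 minor ij) of I−A; the adjugate is their transpose:
adj(I−A) = Cᵀ =
  [ 0.434875   0.291500   0.101000   0.198125]
  [ 0.175000   0.508000   0.104000   0.217000]
  [ 0.316500   0.274000   0.428000   0.287500]
  [ 0.287750   0.303000   0.186000   0.514250]
det(I−A) = Σ_j (I−A)_1j·C_1j = (0.90)(0.434875) + (-0.40)(0.175000) + (-0.05)(0.316500) + (-0.15)(0.287750) = 0.2624
(I − A)⁻¹ = adj(I−A) / det(I−A) ≈
  [   1.6573     1.1109     0.3849     0.7550]
  [   0.6669     1.9360     0.3963     0.8270]
  [   1.2062     1.0442     1.6311     1.0957]
  [   1.0966     1.1547     0.7088     1.9598]
x = (I − A)⁻¹ d = adj(I−A)·d / det(I−A), with det(I−A) = 0.2624:
  x_G = (0.434875·260 + 0.291500·240 + 0.101000·580 + 0.198125·140) / 0.2624 = 269.345 / 0.2624 ≈ 1026.467
  x_P = (0.175000·260 + 0.508000·240 + 0.104000·580 + 0.217000·140) / 0.2624 = 258.12 / 0.2624 ≈ 983.689
  x_F = (0.316500·260 + 0.274000·240 + 0.428000·580 + 0.287500·140) / 0.2624 = 436.54 / 0.2624 ≈ 1663.643
  x_R = (0.287750·260 + 0.303000·240 + 0.186000·580 + 0.514250·140) / 0.2624 = 327.41 / 0.2624 ≈ 1247.752

x_F = 1663.643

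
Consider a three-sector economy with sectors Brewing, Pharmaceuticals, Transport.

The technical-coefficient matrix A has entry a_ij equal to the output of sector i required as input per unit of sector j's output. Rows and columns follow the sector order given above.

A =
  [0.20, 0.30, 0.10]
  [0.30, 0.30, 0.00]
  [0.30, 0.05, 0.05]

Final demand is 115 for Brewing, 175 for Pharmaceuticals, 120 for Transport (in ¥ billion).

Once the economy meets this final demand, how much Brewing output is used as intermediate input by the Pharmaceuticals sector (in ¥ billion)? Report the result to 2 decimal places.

z_BP = 116.13

I − A =
  [   0.80    -0.30    -0.10]
  [  -0.30     0.70     0.00]
  [  -0.30    -0.05     0.95]
Cofactors of I−A, C_ij = (−1)^(i+j)·(minor ij) (rows/columns in the sector order above):
  C_11 = (0.70)(0.95) − (0.00)(-0.05) = 0.6650
  C_12 = −[(-0.30)(0.95) − (0.00)(-0.30)] = 0.2850
  C_13 = (-0.30)(-0.05) − (0.70)(-0.30) = 0.2250
  C_21 = −[(-0.30)(0.95) − (-0.10)(-0.05)] = 0.2900
  C_22 = (0.80)(0.95) − (-0.10)(-0.30) = 0.7300
  C_23 = −[(0.80)(-0.05) − (-0.30)(-0.30)] = 0.1300
  C_31 = (-0.30)(0.00) − (-0.10)(0.70) = 0.0700
  C_32 = −[(0.80)(0.00) − (-0.10)(-0.30)] = 0.0300
  C_33 = (0.80)(0.70) − (-0.30)(-0.30) = 0.4700
det(I−A) = Σ_j (I−A)_1j·C_1j = (0.80)(0.6650) + (-0.30)(0.2850) + (-0.10)(0.2250) = 0.4240
adj(I−A) = Cᵀ =
  [ 0.6650   0.2900   0.0700]
  [ 0.2850   0.7300   0.0300]
  [ 0.2250   0.1300   0.4700]
(I − A)⁻¹ = adj(I−A) / det(I−A) ≈
  [   1.5684     0.6840     0.1651]
  [   0.6722     1.7217     0.0708]
  [   0.5307     0.3066     1.1085]
First solve x = (I − A)⁻¹ d = adj(I−A)·d / det(I−A); in particular x_P = (0.2850·115 + 0.7300·175 + 0.0300·120) / 0.4240 = 164.125 / 0.4240 ≈ 387.0873.
Intermediate flow from B to P: z_BP = a_BP · x_P = 0.30 × 164.125 / 0.4240 = 49.2375 / 0.4240 ≈ 116.13.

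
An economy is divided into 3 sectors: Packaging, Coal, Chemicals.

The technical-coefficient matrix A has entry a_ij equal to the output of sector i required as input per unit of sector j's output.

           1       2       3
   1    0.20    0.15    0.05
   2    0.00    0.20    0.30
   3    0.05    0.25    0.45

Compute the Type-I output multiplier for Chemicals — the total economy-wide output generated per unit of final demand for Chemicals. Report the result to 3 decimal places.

I − A =
  [   0.80    -0.15    -0.05]
  [   0.00     0.80    -0.30]
  [  -0.05    -0.25     0.55]
Cofactors of I−A, C_ij = (−1)^(i+j)·(minor ij) (rows/columns in the sector order above):
  C_11 = (0.80)(0.55) − (-0.30)(-0.25) = 0.3650
  C_12 = −[(0.00)(0.55) − (-0.30)(-0.05)] = 0.0150
  C_13 = (0.00)(-0.25) − (0.80)(-0.05) = 0.0400
  C_21 = −[(-0.15)(0.55) − (-0.05)(-0.25)] = 0.0950
  C_22 = (0.80)(0.55) − (-0.05)(-0.05) = 0.4375
  C_23 = −[(0.80)(-0.25) − (-0.15)(-0.05)] = 0.2075
  C_31 = (-0.15)(-0.30) − (-0.05)(0.80) = 0.0850
  C_32 = −[(0.80)(-0.30) − (-0.05)(0.00)] = 0.2400
  C_33 = (0.80)(0.80) − (-0.15)(0.00) = 0.6400
det(I−A) = Σ_j (I−A)_1j·C_1j = (0.80)(0.3650) + (-0.15)(0.0150) + (-0.05)(0.0400) = 0.28775
adj(I−A) = Cᵀ =
  [ 0.3650   0.0950   0.0850]
  [ 0.0150   0.4375   0.2400]
  [ 0.0400   0.2075   0.6400]
(I − A)⁻¹ = adj(I−A) / det(I−A) ≈
  [   1.2685     0.3301     0.2954]
  [   0.0521     1.5204     0.8341]
  [   0.1390     0.7211     2.2242]
The output multiplier for sector j is the column-j sum of the Leontief inverse (I − A)⁻¹ = adj(I−A) / det(I−A).
Column 3 of adj(I−A): (0.0850, 0.2400, 0.6400); det(I−A) = 0.28775.
m_3 = (0.0850 + 0.2400 + 0.6400) / 0.28775 = 0.965 / 0.28775 ≈ 3.354.

m_3 = 3.354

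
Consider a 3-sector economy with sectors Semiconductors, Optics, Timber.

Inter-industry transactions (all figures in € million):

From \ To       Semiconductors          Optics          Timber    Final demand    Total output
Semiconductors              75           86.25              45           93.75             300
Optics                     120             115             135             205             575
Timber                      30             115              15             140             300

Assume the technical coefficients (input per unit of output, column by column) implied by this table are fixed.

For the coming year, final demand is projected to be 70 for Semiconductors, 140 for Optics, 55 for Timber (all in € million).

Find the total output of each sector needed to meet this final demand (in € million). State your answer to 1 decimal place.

Technical coefficients a_ij = z_ij / X_j:
  a_11 = 75/300 = 0.25, a_21 = 120/300 = 0.40, a_31 = 30/300 = 0.10
  a_12 = 86.25/575 = 0.15, a_22 = 115/575 = 0.20, a_32 = 115/575 = 0.20
  a_13 = 45/300 = 0.15, a_23 = 135/300 = 0.45, a_33 = 15/300 = 0.05
I − A =
  [   0.75    -0.15    -0.15]
  [  -0.40     0.80    -0.45]
  [  -0.10    -0.20     0.95]
Cofactors of I−A, C_ij = (−1)^(i+j)·(minor ij) (rows/columns in the sector order above):
  C_11 = (0.80)(0.95) − (-0.45)(-0.20) = 0.6700
  C_12 = −[(-0.40)(0.95) − (-0.45)(-0.10)] = 0.4250
  C_13 = (-0.40)(-0.20) − (0.80)(-0.10) = 0.1600
  C_21 = −[(-0.15)(0.95) − (-0.15)(-0.20)] = 0.1725
  C_22 = (0.75)(0.95) − (-0.15)(-0.10) = 0.6975
  C_23 = −[(0.75)(-0.20) − (-0.15)(-0.10)] = 0.1650
  C_31 = (-0.15)(-0.45) − (-0.15)(0.80) = 0.1875
  C_32 = −[(0.75)(-0.45) − (-0.15)(-0.40)] = 0.3975
  C_33 = (0.75)(0.80) − (-0.15)(-0.40) = 0.5400
det(I−A) = Σ_j (I−A)_1j·C_1j = (0.75)(0.6700) + (-0.15)(0.4250) + (-0.15)(0.1600) = 0.41475
adj(I−A) = Cᵀ =
  [ 0.6700   0.1725   0.1875]
  [ 0.4250   0.6975   0.3975]
  [ 0.1600   0.1650   0.5400]
(I − A)⁻¹ = adj(I−A) / det(I−A) ≈
  [   1.6154     0.4159     0.4521]
  [   1.0247     1.6817     0.9584]
  [   0.3858     0.3978     1.3020]
x = (I − A)⁻¹ d = adj(I−A)·d / det(I−A), with det(I−A) = 0.41475:
  x_1 = (0.6700·70 + 0.1725·140 + 0.1875·55) / 0.41475 = 81.3625 / 0.41475 ≈ 196.2
  x_2 = (0.4250·70 + 0.6975·140 + 0.3975·55) / 0.41475 = 149.2625 / 0.41475 ≈ 359.9
  x_3 = (0.1600·70 + 0.1650·140 + 0.5400·55) / 0.41475 = 64.00 / 0.41475 ≈ 154.3

x_1 = 196.2, x_2 = 359.9, x_3 = 154.3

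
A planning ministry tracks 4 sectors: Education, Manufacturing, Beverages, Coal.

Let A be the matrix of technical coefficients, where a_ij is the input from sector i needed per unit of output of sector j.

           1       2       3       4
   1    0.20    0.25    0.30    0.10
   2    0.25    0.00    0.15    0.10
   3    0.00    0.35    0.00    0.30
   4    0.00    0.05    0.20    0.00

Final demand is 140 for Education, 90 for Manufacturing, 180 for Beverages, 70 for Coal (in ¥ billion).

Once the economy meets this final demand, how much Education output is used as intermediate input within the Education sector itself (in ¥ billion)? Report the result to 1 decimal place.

z_11 = 77.3

I − A =
  [   0.80    -0.25    -0.30    -0.10]
  [  -0.25     1.00    -0.15    -0.10]
  [   0.00    -0.35     1.00    -0.30]
  [   0.00    -0.05    -0.20     1.00]
Compute the cofactors C_ij = (−1)^(i+j)·(3×3 minor ij) of I−A; the adjugate is their transpose:
adj(I−A) = Cᵀ =
  [ 0.87325   0.35650   0.36175   0.23150]
  [ 0.23500   0.75200   0.21600   0.16350]
  [ 0.09125   0.29200   0.73225   0.25800]
  [ 0.03000   0.09600   0.15725   0.66925]
det(I−A) = Σ_j (I−A)_1j·C_1j = (0.80)(0.87325) + (-0.25)(0.23500) + (-0.30)(0.09125) + (-0.10)(0.03000) = 0.609475
(I − A)⁻¹ = adj(I−A) / det(I−A) ≈
  [   1.4328     0.5849     0.5935     0.3798]
  [   0.3856     1.2338     0.3544     0.2683]
  [   0.1497     0.4791     1.2014     0.4233]
  [   0.0492     0.1575     0.2580     1.0981]
First solve x = (I − A)⁻¹ d = adj(I−A)·d / det(I−A); in particular x_1 = (0.87325·140 + 0.35650·90 + 0.36175·180 + 0.23150·70) / 0.609475 = 235.66 / 0.609475 ≈ 386.661.
Intermediate flow from 1 to 1: z_11 = a_11 · x_1 = 0.20 × 235.66 / 0.609475 = 47.132 / 0.609475 ≈ 77.3.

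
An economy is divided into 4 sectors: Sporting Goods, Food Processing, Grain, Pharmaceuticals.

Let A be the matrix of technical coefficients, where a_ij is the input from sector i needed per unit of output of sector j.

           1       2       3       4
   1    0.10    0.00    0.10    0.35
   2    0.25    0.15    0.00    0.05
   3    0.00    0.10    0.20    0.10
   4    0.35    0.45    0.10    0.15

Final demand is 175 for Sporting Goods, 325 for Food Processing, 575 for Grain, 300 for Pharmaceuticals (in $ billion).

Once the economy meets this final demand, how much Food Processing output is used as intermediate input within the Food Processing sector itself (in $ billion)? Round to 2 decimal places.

I − A =
  [   0.90     0.00    -0.10    -0.35]
  [  -0.25     0.85     0.00    -0.05]
  [   0.00    -0.10     0.80    -0.10]
  [  -0.35    -0.45    -0.10     0.85]
Compute the cofactors C_ij = (−1)^(i+j)·(3×3 minor ij) of I−A; the adjugate is their transpose:
adj(I−A) = Cᵀ =
  [ 0.55100   0.14250   0.09975   0.24700]
  [ 0.18150   0.50150   0.03625   0.10850]
  [ 0.06400   0.10475   0.48650   0.08975]
  [ 0.33050   0.33650   0.11750   0.60950]
det(I−A) = Σ_j (I−A)_1j·C_1j = (0.90)(0.55100) + (0.00)(0.18150) + (-0.10)(0.06400) + (-0.35)(0.33050) = 0.373825
(I − A)⁻¹ = adj(I−A) / det(I−A) ≈
  [   1.4740     0.3812     0.2668     0.6607]
  [   0.4855     1.3415     0.0970     0.2902]
  [   0.1712     0.2802     1.3014     0.2401]
  [   0.8841     0.9002     0.3143     1.6304]
First solve x = (I − A)⁻¹ d = adj(I−A)·d / det(I−A); in particular x_2 = (0.18150·175 + 0.50150·325 + 0.03625·575 + 0.10850·300) / 0.373825 = 248.14375 / 0.373825 ≈ 663.7966.
Intermediate flow from 2 to 2: z_22 = a_22 · x_2 = 0.15 × 248.14375 / 0.373825 = 37.2215625 / 0.373825 ≈ 99.57.

z_22 = 99.57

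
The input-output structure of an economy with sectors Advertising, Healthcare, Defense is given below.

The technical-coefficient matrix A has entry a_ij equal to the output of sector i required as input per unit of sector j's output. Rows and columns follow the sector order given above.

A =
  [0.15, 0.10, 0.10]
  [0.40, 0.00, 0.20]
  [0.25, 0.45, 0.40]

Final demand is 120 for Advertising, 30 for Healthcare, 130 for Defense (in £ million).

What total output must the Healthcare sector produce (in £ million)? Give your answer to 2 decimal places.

x_2 = 212.03

I − A =
  [   0.85    -0.10    -0.10]
  [  -0.40     1.00    -0.20]
  [  -0.25    -0.45     0.60]
Cofactors of I−A, C_ij = (−1)^(i+j)·(minor ij) (rows/columns in the sector order above):
  C_11 = (1.00)(0.60) − (-0.20)(-0.45) = 0.5100
  C_12 = −[(-0.40)(0.60) − (-0.20)(-0.25)] = 0.2900
  C_13 = (-0.40)(-0.45) − (1.00)(-0.25) = 0.4300
  C_21 = −[(-0.10)(0.60) − (-0.10)(-0.45)] = 0.1050
  C_22 = (0.85)(0.60) − (-0.10)(-0.25) = 0.4850
  C_23 = −[(0.85)(-0.45) − (-0.10)(-0.25)] = 0.4075
  C_31 = (-0.10)(-0.20) − (-0.10)(1.00) = 0.1200
  C_32 = −[(0.85)(-0.20) − (-0.10)(-0.40)] = 0.2100
  C_33 = (0.85)(1.00) − (-0.10)(-0.40) = 0.8100
det(I−A) = Σ_j (I−A)_1j·C_1j = (0.85)(0.5100) + (-0.10)(0.2900) + (-0.10)(0.4300) = 0.3615
adj(I−A) = Cᵀ =
  [ 0.5100   0.1050   0.1200]
  [ 0.2900   0.4850   0.2100]
  [ 0.4300   0.4075   0.8100]
(I − A)⁻¹ = adj(I−A) / det(I−A) ≈
  [   1.4108     0.2905     0.3320]
  [   0.8022     1.3416     0.5809]
  [   1.1895     1.1272     2.2407]
x = (I − A)⁻¹ d = adj(I−A)·d / det(I−A), with det(I−A) = 0.3615:
  x_1 = (0.5100·120 + 0.1050·30 + 0.1200·130) / 0.3615 = 79.95 / 0.3615 ≈ 221.16
  x_2 = (0.2900·120 + 0.4850·30 + 0.2100·130) / 0.3615 = 76.65 / 0.3615 ≈ 212.03
  x_3 = (0.4300·120 + 0.4075·30 + 0.8100·130) / 0.3615 = 169.125 / 0.3615 ≈ 467.84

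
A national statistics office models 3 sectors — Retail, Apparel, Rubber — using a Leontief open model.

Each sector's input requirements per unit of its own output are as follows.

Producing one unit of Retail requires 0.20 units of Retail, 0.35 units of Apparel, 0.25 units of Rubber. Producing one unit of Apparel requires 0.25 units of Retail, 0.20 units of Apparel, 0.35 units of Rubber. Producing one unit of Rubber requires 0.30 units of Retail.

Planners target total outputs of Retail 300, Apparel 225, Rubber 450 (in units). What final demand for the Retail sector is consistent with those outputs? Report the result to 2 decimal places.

I − A =
  [   0.80    -0.25    -0.30]
  [  -0.35     0.80     0.00]
  [  -0.25    -0.35     1.00]
d = (I − A) x:
  d_1 = (+0.80)·300 + (-0.25)·225 + (-0.30)·450 = 48.75
  d_2 = (-0.35)·300 + (+0.80)·225 + (+0.00)·450 = 75.00
  d_3 = (-0.25)·300 + (-0.35)·225 + (+1.00)·450 = 296.25

d_1 = 48.75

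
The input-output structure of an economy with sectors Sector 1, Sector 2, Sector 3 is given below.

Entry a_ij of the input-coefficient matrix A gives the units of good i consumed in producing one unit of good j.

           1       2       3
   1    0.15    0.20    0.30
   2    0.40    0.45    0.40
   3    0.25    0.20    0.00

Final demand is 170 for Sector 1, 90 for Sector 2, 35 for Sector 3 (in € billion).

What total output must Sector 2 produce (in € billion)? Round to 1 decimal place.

x_2 = 729.3

I − A =
  [   0.85    -0.20    -0.30]
  [  -0.40     0.55    -0.40]
  [  -0.25    -0.20     1.00]
Cofactors of I−A, C_ij = (−1)^(i+j)·(minor ij) (rows/columns in the sector order above):
  C_11 = (0.55)(1.00) − (-0.40)(-0.20) = 0.4700
  C_12 = −[(-0.40)(1.00) − (-0.40)(-0.25)] = 0.5000
  C_13 = (-0.40)(-0.20) − (0.55)(-0.25) = 0.2175
  C_21 = −[(-0.20)(1.00) − (-0.30)(-0.20)] = 0.2600
  C_22 = (0.85)(1.00) − (-0.30)(-0.25) = 0.7750
  C_23 = −[(0.85)(-0.20) − (-0.20)(-0.25)] = 0.2200
  C_31 = (-0.20)(-0.40) − (-0.30)(0.55) = 0.2450
  C_32 = −[(0.85)(-0.40) − (-0.30)(-0.40)] = 0.4600
  C_33 = (0.85)(0.55) − (-0.20)(-0.40) = 0.3875
det(I−A) = Σ_j (I−A)_1j·C_1j = (0.85)(0.4700) + (-0.20)(0.5000) + (-0.30)(0.2175) = 0.23425
adj(I−A) = Cᵀ =
  [ 0.4700   0.2600   0.2450]
  [ 0.5000   0.7750   0.4600]
  [ 0.2175   0.2200   0.3875]
(I − A)⁻¹ = adj(I−A) / det(I−A) ≈
  [   2.0064     1.1099     1.0459]
  [   2.1345     3.3084     1.9637]
  [   0.9285     0.9392     1.6542]
x = (I − A)⁻¹ d = adj(I−A)·d / det(I−A), with det(I−A) = 0.23425:
  x_1 = (0.4700·170 + 0.2600·90 + 0.2450·35) / 0.23425 = 111.875 / 0.23425 ≈ 477.6
  x_2 = (0.5000·170 + 0.7750·90 + 0.4600·35) / 0.23425 = 170.85 / 0.23425 ≈ 729.3
  x_3 = (0.2175·170 + 0.2200·90 + 0.3875·35) / 0.23425 = 70.3375 / 0.23425 ≈ 300.3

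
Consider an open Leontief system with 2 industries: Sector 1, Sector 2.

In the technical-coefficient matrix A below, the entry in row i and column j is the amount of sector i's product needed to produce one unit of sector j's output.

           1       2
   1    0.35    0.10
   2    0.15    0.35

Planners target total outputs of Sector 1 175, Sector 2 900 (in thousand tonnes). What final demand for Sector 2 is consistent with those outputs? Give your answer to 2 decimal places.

I − A =
  [   0.65    -0.10]
  [  -0.15     0.65]
d = (I − A) x:
  d_1 = (+0.65)·175 + (-0.10)·900 = 23.75
  d_2 = (-0.15)·175 + (+0.65)·900 = 558.75

d_2 = 558.75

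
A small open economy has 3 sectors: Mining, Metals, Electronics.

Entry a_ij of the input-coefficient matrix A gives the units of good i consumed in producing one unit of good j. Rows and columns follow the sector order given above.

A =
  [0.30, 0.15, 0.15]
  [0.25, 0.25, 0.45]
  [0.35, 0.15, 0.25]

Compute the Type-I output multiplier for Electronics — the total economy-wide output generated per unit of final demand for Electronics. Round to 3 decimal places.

m_3 = 4.084

I − A =
  [   0.70    -0.15    -0.15]
  [  -0.25     0.75    -0.45]
  [  -0.35    -0.15     0.75]
Cofactors of I−A, C_ij = (−1)^(i+j)·(minor ij) (rows/columns in the sector order above):
  C_11 = (0.75)(0.75) − (-0.45)(-0.15) = 0.4950
  C_12 = −[(-0.25)(0.75) − (-0.45)(-0.35)] = 0.3450
  C_13 = (-0.25)(-0.15) − (0.75)(-0.35) = 0.3000
  C_21 = −[(-0.15)(0.75) − (-0.15)(-0.15)] = 0.1350
  C_22 = (0.70)(0.75) − (-0.15)(-0.35) = 0.4725
  C_23 = −[(0.70)(-0.15) − (-0.15)(-0.35)] = 0.1575
  C_31 = (-0.15)(-0.45) − (-0.15)(0.75) = 0.1800
  C_32 = −[(0.70)(-0.45) − (-0.15)(-0.25)] = 0.3525
  C_33 = (0.70)(0.75) − (-0.15)(-0.25) = 0.4875
det(I−A) = Σ_j (I−A)_1j·C_1j = (0.70)(0.4950) + (-0.15)(0.3450) + (-0.15)(0.3000) = 0.24975
adj(I−A) = Cᵀ =
  [ 0.4950   0.1350   0.1800]
  [ 0.3450   0.4725   0.3525]
  [ 0.3000   0.1575   0.4875]
(I − A)⁻¹ = adj(I−A) / det(I−A) ≈
  [   1.9820     0.5405     0.7207]
  [   1.3814     1.8919     1.4114]
  [   1.2012     0.6306     1.9520]
The output multiplier for sector j is the column-j sum of the Leontief inverse (I − A)⁻¹ = adj(I−A) / det(I−A).
Column 3 of adj(I−A): (0.1800, 0.3525, 0.4875); det(I−A) = 0.24975.
m_3 = (0.1800 + 0.3525 + 0.4875) / 0.24975 = 1.02 / 0.24975 ≈ 4.084.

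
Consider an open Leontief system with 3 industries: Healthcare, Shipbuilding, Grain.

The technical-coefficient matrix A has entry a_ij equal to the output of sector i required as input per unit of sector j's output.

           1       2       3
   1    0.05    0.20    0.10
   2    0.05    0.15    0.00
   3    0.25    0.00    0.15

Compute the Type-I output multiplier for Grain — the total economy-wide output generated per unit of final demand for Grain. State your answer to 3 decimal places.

m_3 = 1.352

I − A =
  [   0.95    -0.20    -0.10]
  [  -0.05     0.85     0.00]
  [  -0.25     0.00     0.85]
Cofactors of I−A, C_ij = (−1)^(i+j)·(minor ij) (rows/columns in the sector order above):
  C_11 = (0.85)(0.85) − (0.00)(0.00) = 0.7225
  C_12 = −[(-0.05)(0.85) − (0.00)(-0.25)] = 0.0425
  C_13 = (-0.05)(0.00) − (0.85)(-0.25) = 0.2125
  C_21 = −[(-0.20)(0.85) − (-0.10)(0.00)] = 0.1700
  C_22 = (0.95)(0.85) − (-0.10)(-0.25) = 0.7825
  C_23 = −[(0.95)(0.00) − (-0.20)(-0.25)] = 0.0500
  C_31 = (-0.20)(0.00) − (-0.10)(0.85) = 0.0850
  C_32 = −[(0.95)(0.00) − (-0.10)(-0.05)] = 0.0050
  C_33 = (0.95)(0.85) − (-0.20)(-0.05) = 0.7975
det(I−A) = Σ_j (I−A)_1j·C_1j = (0.95)(0.7225) + (-0.20)(0.0425) + (-0.10)(0.2125) = 0.656625
adj(I−A) = Cᵀ =
  [ 0.7225   0.1700   0.0850]
  [ 0.0425   0.7825   0.0050]
  [ 0.2125   0.0500   0.7975]
(I − A)⁻¹ = adj(I−A) / det(I−A) ≈
  [   1.1003     0.2589     0.1294]
  [   0.0647     1.1917     0.0076]
  [   0.3236     0.0761     1.2145]
The output multiplier for sector j is the column-j sum of the Leontief inverse (I − A)⁻¹ = adj(I−A) / det(I−A).
Column 3 of adj(I−A): (0.0850, 0.0050, 0.7975); det(I−A) = 0.656625.
m_3 = (0.0850 + 0.0050 + 0.7975) / 0.656625 = 0.8875 / 0.656625 ≈ 1.352.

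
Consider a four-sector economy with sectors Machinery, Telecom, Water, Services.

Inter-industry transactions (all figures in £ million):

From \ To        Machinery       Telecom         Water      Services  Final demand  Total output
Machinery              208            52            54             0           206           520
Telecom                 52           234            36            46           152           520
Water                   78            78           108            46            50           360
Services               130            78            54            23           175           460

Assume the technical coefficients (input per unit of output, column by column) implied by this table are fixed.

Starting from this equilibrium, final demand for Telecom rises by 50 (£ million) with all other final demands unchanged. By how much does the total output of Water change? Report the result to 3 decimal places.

Technical coefficients a_ij = z_ij / X_j:
  a_MM = 208/520 = 0.40, a_TM = 52/520 = 0.10, a_WM = 78/520 = 0.15, a_SM = 130/520 = 0.25
  a_MT = 52/520 = 0.10, a_TT = 234/520 = 0.45, a_WT = 78/520 = 0.15, a_ST = 78/520 = 0.15
  a_MW = 54/360 = 0.15, a_TW = 36/360 = 0.10, a_WW = 108/360 = 0.30, a_SW = 54/360 = 0.15
  a_MS = 0/460 = 0.00, a_TS = 46/460 = 0.10, a_WS = 46/460 = 0.10, a_SS = 23/460 = 0.05
I − A =
  [   0.60    -0.10    -0.15     0.00]
  [  -0.10     0.55    -0.10    -0.10]
  [  -0.15    -0.15     0.70    -0.10]
  [  -0.25    -0.15    -0.15     0.95]
Compute the cofactors C_ij = (−1)^(i+j)·(3×3 minor ij) of I−A; the adjugate is their transpose:
adj(I−A) = Cᵀ =
  [ 0.329000   0.088625   0.087125   0.018500]
  [ 0.101500   0.364875   0.084000   0.047250]
  [ 0.109375   0.111250   0.292500   0.042500]
  [ 0.119875   0.098500   0.082375   0.198875]
det(I−A) = Σ_j (I−A)_1j·C_1j = (0.60)(0.329000) + (-0.10)(0.101500) + (-0.15)(0.109375) + (0.00)(0.119875) = 0.17084375
(I − A)⁻¹ = adj(I−A) / det(I−A) ≈
  [   1.9257     0.5187     0.5100     0.1083]
  [   0.5941     2.1357     0.4917     0.2766]
  [   0.6402     0.6512     1.7121     0.2488]
  [   0.7017     0.5766     0.4822     1.1641]
Δx = (I − A)⁻¹ Δd with Δd having +50 in the Telecom component and 0 elsewhere.
So Δx_W = L_WT · (+50), where L_WT = adj(I−A)_WT / det(I−A) = 0.111250 / 0.17084375.
Δx_W = 0.111250 × (+50) / 0.17084375 = 5.5625 / 0.17084375 ≈ 32.559.

Δx_W = 32.559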